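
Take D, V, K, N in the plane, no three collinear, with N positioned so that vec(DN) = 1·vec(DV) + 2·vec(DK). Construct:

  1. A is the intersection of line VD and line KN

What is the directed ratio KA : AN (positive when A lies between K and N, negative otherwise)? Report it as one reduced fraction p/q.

Assign D = (0, 0), V = (1, 0), K = (0, 1), N = (1, 2) — the answer is frame-independent, so this choice is without loss of generality.
1. A is the intersection of line VD and line KN ⇒ A = (-1, 0)
A = K + t·(N−K) with t = -1, so KA:AN = t:(1−t) = -1:2

KA:AN = -1/2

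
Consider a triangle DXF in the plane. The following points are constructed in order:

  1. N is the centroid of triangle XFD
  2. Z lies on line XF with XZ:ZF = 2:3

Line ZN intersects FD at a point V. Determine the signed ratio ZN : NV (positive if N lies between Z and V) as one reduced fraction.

Work in coordinates with D = (0, 0), X = (1, 0), F = (0, 1).
1. N is the centroid of triangle XFD ⇒ N = (1/3, 1/3)
2. Z lies on line XF with XZ:ZF = 2:3 ⇒ Z = (3/5, 2/5)
line ZN meets FD at V = (0, 1/4)
N = Z + t·(V−Z) with t = 4/9, so ZN:NV = 4/9:5/9

ZN:NV = 4/5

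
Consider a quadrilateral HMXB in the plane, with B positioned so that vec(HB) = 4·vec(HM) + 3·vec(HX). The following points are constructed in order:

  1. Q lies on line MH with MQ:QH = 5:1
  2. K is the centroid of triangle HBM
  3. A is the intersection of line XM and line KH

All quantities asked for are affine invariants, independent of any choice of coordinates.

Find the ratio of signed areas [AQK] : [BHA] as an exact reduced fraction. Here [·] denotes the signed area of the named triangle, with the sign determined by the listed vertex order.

[AQK]:[BHA] = 5/18

Assign H = (0, 0), M = (1, 0), X = (0, 1), B = (4, 3) — the answer is frame-independent, so this choice is without loss of generality.
1. Q lies on line MH with MQ:QH = 5:1 ⇒ Q = (1/6, 0)
2. K is the centroid of triangle HBM ⇒ K = (5/3, 1)
3. A is the intersection of line XM and line KH ⇒ A = (5/8, 3/8)
2·[AQK] = 5/48, 2·[BHA] = 3/8
[AQK]:[BHA] = 5/48:3/8 = 5/18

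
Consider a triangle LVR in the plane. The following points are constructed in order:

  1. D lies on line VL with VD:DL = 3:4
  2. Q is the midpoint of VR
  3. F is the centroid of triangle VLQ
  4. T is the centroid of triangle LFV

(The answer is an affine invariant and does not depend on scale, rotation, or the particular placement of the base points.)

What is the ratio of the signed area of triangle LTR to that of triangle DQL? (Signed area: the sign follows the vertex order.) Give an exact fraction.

Choose coordinates L = (0, 0), V = (1, 0), R = (0, 1).
1. D lies on line VL with VD:DL = 3:4 ⇒ D = (4/7, 0)
2. Q is the midpoint of VR ⇒ Q = (1/2, 1/2)
3. F is the centroid of triangle VLQ ⇒ F = (1/2, 1/6)
4. T is the centroid of triangle LFV ⇒ T = (1/2, 1/18)
2·[LTR] = 1/2, 2·[DQL] = 2/7
[LTR]:[DQL] = 1/2:2/7 = 7/4

[LTR]:[DQL] = 7/4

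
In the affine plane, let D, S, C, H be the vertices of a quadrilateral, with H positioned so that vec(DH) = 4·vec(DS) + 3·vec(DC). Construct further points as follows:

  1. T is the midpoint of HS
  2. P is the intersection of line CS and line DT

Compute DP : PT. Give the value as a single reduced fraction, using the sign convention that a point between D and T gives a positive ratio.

DP:PT = 1/3

Assign D = (0, 0), S = (1, 0), C = (0, 1), H = (4, 3) — the answer is frame-independent, so this choice is without loss of generality.
1. T is the midpoint of HS ⇒ T = (5/2, 3/2)
2. P is the intersection of line CS and line DT ⇒ P = (5/8, 3/8)
P = D + t·(T−D) with t = 1/4, so DP:PT = t:(1−t) = 1/4:3/4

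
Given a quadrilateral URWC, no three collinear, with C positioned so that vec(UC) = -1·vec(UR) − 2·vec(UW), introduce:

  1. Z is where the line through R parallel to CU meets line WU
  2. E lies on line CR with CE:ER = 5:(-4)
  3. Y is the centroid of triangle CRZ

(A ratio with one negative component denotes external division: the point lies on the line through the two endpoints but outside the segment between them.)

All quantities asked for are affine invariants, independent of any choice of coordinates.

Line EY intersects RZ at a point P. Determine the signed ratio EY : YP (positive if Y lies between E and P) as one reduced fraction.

EY:YP = -13

Assign U = (0, 0), R = (1, 0), W = (0, 1), C = (-1, -2) — the answer is frame-independent, so this choice is without loss of generality.
1. Z is where the line through R parallel to CU meets line WU ⇒ Z = (0, -2)
2. E lies on line CR with CE:ER = 5:(-4) ⇒ E = (9, 8)
3. Y is the centroid of triangle CRZ ⇒ Y = (0, -4/3)
line EY meets RZ at P = (9/13, -8/13)
Y = E + t·(P−E) with t = 13/12, so EY:YP = 13/12:-1/12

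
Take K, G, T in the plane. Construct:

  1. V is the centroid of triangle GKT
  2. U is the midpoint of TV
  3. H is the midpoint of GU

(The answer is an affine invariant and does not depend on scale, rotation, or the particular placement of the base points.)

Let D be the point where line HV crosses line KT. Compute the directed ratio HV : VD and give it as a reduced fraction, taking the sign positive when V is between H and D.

HV:VD = 3/4

Work in coordinates with K = (0, 0), G = (1, 0), T = (0, 1).
1. V is the centroid of triangle GKT ⇒ V = (1/3, 1/3)
2. U is the midpoint of TV ⇒ U = (1/6, 2/3)
3. H is the midpoint of GU ⇒ H = (7/12, 1/3)
line HV meets KT at D = (0, 1/3)
V = H + t·(D−H) with t = 3/7, so HV:VD = 3/7:4/7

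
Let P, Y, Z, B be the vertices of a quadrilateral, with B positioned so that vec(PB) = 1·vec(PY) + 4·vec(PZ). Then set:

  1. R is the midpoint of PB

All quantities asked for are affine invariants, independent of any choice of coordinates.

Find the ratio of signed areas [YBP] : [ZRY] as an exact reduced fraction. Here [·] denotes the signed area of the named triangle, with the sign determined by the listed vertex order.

Work in coordinates with P = (0, 0), Y = (1, 0), Z = (0, 1), B = (1, 4).
1. R is the midpoint of PB ⇒ R = (1/2, 2)
2·[YBP] = 4, 2·[ZRY] = -3/2
[YBP]:[ZRY] = 4:-3/2 = -8/3

[YBP]:[ZRY] = -8/3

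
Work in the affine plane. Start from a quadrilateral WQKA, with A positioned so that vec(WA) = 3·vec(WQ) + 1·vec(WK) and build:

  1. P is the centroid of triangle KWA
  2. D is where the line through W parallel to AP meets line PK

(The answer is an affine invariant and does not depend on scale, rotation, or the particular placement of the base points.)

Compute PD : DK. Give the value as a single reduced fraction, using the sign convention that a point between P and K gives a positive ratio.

PD:DK = -1/2

Assign W = (0, 0), Q = (1, 0), K = (0, 1), A = (3, 1) — the answer is frame-independent, so this choice is without loss of generality.
1. P is the centroid of triangle KWA ⇒ P = (1, 2/3)
2. D is where the line through W parallel to AP meets line PK ⇒ D = (2, 1/3)
D = P + t·(K−P) with t = -1, so PD:DK = t:(1−t) = -1:2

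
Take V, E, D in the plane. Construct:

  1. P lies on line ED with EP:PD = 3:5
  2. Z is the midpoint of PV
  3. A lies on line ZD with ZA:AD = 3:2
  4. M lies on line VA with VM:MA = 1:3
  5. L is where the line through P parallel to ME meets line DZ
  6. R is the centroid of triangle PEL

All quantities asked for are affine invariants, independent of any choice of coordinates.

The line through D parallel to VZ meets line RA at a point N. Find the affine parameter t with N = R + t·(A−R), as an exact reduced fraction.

t = 257/163

Set V = (0, 0), E = (1, 0), D = (0, 1); any affine frame gives the same invariant.
1. P lies on line ED with EP:PD = 3:5 ⇒ P = (5/8, 3/8)
2. Z is the midpoint of PV ⇒ Z = (5/16, 3/16)
3. A lies on line ZD with ZA:AD = 3:2 ⇒ A = (1/8, 27/40)
4. M lies on line VA with VM:MA = 1:3 ⇒ M = (1/32, 27/160)
5. L is where the line through P parallel to ME meets line DZ ⇒ L = (10/47, 21/47)
6. R is the centroid of triangle PEL ⇒ R = (691/1128, 103/376)
through D parallel to VZ: direction (5/16, 3/16); meets RA at N = (-611/3912, 5909/6520)
N = R + t·(A−R) with t = 257/163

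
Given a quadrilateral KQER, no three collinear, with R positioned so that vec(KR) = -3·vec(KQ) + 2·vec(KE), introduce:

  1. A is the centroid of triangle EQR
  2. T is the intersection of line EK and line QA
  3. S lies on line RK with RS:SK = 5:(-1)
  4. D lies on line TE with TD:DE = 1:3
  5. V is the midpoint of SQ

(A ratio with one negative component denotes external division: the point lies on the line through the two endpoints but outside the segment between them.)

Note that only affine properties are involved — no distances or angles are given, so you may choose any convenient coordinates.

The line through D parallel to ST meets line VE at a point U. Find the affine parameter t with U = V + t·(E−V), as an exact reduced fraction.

t = 10

Set K = (0, 0), Q = (1, 0), E = (0, 1), R = (-3, 2); any affine frame gives the same invariant.
1. A is the centroid of triangle EQR ⇒ A = (-2/3, 1)
2. T is the intersection of line EK and line QA ⇒ T = (0, 3/5)
3. S lies on line RK with RS:SK = 5:(-1) ⇒ S = (3/4, -1/2)
4. D lies on line TE with TD:DE = 1:3 ⇒ D = (0, 7/10)
5. V is the midpoint of SQ ⇒ V = (7/8, -1/4)
through D parallel to ST: direction (-3/4, 11/10); meets VE at U = (-63/8, 49/4)
U = V + t·(E−V) with t = 10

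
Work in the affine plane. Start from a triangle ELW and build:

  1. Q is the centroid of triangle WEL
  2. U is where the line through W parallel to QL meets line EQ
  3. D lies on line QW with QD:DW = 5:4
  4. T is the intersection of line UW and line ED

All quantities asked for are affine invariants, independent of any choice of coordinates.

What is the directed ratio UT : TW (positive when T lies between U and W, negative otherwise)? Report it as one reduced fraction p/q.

Assign E = (0, 0), L = (1, 0), W = (0, 1) — the answer is frame-independent, so this choice is without loss of generality.
1. Q is the centroid of triangle WEL ⇒ Q = (1/3, 1/3)
2. U is where the line through W parallel to QL meets line EQ ⇒ U = (2/3, 2/3)
3. D lies on line QW with QD:DW = 5:4 ⇒ D = (4/27, 19/27)
4. T is the intersection of line UW and line ED ⇒ T = (4/21, 19/21)
T = U + t·(W−U) with t = 5/7, so UT:TW = t:(1−t) = 5/7:2/7

UT:TW = 5/2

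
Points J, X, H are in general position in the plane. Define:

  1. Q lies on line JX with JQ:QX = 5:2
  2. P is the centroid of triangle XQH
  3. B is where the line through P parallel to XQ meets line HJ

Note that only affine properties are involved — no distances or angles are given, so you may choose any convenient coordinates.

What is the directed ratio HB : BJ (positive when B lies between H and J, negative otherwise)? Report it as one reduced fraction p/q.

Work in coordinates with J = (0, 0), X = (1, 0), H = (0, 1).
1. Q lies on line JX with JQ:QX = 5:2 ⇒ Q = (5/7, 0)
2. P is the centroid of triangle XQH ⇒ P = (4/7, 1/3)
3. B is where the line through P parallel to XQ meets line HJ ⇒ B = (0, 1/3)
B = H + t·(J−H) with t = 2/3, so HB:BJ = t:(1−t) = 2/3:1/3

HB:BJ = 2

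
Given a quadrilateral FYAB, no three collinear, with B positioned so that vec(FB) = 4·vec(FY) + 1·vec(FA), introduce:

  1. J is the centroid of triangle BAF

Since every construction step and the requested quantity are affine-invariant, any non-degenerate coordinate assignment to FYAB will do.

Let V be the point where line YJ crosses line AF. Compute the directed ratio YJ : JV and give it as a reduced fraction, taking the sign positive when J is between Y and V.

Work in coordinates with F = (0, 0), Y = (1, 0), A = (0, 1), B = (4, 1).
1. J is the centroid of triangle BAF ⇒ J = (4/3, 2/3)
line YJ meets AF at V = (0, -2)
J = Y + t·(V−Y) with t = -1/3, so YJ:JV = -1/3:4/3

YJ:JV = -1/4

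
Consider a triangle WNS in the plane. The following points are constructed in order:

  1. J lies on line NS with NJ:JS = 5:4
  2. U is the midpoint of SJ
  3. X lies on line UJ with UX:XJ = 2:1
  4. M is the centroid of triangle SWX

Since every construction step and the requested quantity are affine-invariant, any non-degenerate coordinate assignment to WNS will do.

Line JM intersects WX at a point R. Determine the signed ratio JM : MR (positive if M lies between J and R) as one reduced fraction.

Assign W = (0, 0), N = (1, 0), S = (0, 1) — the answer is frame-independent, so this choice is without loss of generality.
1. J lies on line NS with NJ:JS = 5:4 ⇒ J = (4/9, 5/9)
2. U is the midpoint of SJ ⇒ U = (2/9, 7/9)
3. X lies on line UJ with UX:XJ = 2:1 ⇒ X = (10/27, 17/27)
4. M is the centroid of triangle SWX ⇒ M = (10/81, 44/81)
line JM meets WX at R = (35/108, 119/216)
M = J + t·(R−J) with t = 8/3, so JM:MR = 8/3:-5/3

JM:MR = -8/5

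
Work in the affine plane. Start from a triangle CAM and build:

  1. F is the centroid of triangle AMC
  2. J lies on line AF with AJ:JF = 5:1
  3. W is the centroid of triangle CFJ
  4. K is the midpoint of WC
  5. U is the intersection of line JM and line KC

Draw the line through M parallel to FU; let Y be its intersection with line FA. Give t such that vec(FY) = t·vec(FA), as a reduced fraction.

t = -7/3

Work in coordinates with C = (0, 0), A = (1, 0), M = (0, 1).
1. F is the centroid of triangle AMC ⇒ F = (1/3, 1/3)
2. J lies on line AF with AJ:JF = 5:1 ⇒ J = (4/9, 5/18)
3. W is the centroid of triangle CFJ ⇒ W = (7/27, 11/54)
4. K is the midpoint of WC ⇒ K = (7/54, 11/108)
5. U is the intersection of line JM and line KC ⇒ U = (56/135, 44/135)
through M parallel to FU: direction (11/135, -1/135); meets FA at Y = (-11/9, 10/9)
Y = F + t·(A−F) with t = -7/3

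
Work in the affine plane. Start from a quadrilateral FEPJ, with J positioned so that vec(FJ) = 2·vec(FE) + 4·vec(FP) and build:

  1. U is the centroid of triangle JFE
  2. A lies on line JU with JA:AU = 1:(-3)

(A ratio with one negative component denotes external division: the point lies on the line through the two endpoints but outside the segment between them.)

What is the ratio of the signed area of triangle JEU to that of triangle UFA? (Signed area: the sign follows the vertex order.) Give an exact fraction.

[JEU]:[UFA] = 2/3

Choose coordinates F = (0, 0), E = (1, 0), P = (0, 1), J = (2, 4).
1. U is the centroid of triangle JFE ⇒ U = (1, 4/3)
2. A lies on line JU with JA:AU = 1:(-3) ⇒ A = (5/2, 16/3)
2·[JEU] = -4/3, 2·[UFA] = -2
[JEU]:[UFA] = -4/3:-2 = 2/3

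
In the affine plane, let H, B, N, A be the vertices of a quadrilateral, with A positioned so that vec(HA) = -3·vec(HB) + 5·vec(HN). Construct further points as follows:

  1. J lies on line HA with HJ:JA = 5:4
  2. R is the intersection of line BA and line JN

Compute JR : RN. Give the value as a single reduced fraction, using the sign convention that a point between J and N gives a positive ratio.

JR:RN = -20/9

Work in coordinates with H = (0, 0), B = (1, 0), N = (0, 1), A = (-3, 5).
1. J lies on line HA with HJ:JA = 5:4 ⇒ J = (-5/3, 25/9)
2. R is the intersection of line BA and line JN ⇒ R = (15/11, -5/11)
R = J + t·(N−J) with t = 20/11, so JR:RN = t:(1−t) = 20/11:-9/11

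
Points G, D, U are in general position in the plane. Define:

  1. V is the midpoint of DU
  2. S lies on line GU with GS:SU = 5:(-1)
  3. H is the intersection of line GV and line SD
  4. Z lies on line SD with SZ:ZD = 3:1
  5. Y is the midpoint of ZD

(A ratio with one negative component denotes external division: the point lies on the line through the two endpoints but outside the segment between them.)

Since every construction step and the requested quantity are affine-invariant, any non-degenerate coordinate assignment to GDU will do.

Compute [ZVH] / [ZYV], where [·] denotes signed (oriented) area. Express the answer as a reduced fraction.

[ZVH]:[ZYV] = 14/9

Work in coordinates with G = (0, 0), D = (1, 0), U = (0, 1).
1. V is the midpoint of DU ⇒ V = (1/2, 1/2)
2. S lies on line GU with GS:SU = 5:(-1) ⇒ S = (0, 5/4)
3. H is the intersection of line GV and line SD ⇒ H = (5/9, 5/9)
4. Z lies on line SD with SZ:ZD = 3:1 ⇒ Z = (3/4, 5/16)
5. Y is the midpoint of ZD ⇒ Y = (7/8, 5/32)
2·[ZVH] = -7/288, 2·[ZYV] = -1/64
[ZVH]:[ZYV] = -7/288:-1/64 = 14/9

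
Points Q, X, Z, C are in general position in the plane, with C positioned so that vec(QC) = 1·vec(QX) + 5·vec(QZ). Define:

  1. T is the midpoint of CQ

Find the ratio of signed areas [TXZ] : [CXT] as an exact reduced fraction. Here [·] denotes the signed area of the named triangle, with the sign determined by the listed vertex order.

[TXZ]:[CXT] = 4/5

Choose coordinates Q = (0, 0), X = (1, 0), Z = (0, 1), C = (1, 5).
1. T is the midpoint of CQ ⇒ T = (1/2, 5/2)
2·[TXZ] = -2, 2·[CXT] = -5/2
[TXZ]:[CXT] = -2:-5/2 = 4/5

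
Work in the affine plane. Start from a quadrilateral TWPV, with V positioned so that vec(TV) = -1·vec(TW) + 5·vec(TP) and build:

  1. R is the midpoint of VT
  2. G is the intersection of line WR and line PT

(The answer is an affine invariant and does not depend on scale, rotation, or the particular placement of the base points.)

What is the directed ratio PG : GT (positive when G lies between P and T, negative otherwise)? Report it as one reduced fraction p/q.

Choose coordinates T = (0, 0), W = (1, 0), P = (0, 1), V = (-1, 5).
1. R is the midpoint of VT ⇒ R = (-1/2, 5/2)
2. G is the intersection of line WR and line PT ⇒ G = (0, 5/3)
G = P + t·(T−P) with t = -2/3, so PG:GT = t:(1−t) = -2/3:5/3

PG:GT = -2/5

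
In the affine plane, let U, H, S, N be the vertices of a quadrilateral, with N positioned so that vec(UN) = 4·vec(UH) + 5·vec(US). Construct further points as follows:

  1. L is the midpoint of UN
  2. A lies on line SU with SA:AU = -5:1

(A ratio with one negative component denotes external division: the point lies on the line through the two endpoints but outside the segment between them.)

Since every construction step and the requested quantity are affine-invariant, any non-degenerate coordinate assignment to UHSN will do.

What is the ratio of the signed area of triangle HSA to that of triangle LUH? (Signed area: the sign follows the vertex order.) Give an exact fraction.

[HSA]:[LUH] = 1/2

Assign U = (0, 0), H = (1, 0), S = (0, 1), N = (4, 5) — the answer is frame-independent, so this choice is without loss of generality.
1. L is the midpoint of UN ⇒ L = (2, 5/2)
2. A lies on line SU with SA:AU = -5:1 ⇒ A = (0, -1/4)
2·[HSA] = 5/4, 2·[LUH] = 5/2
[HSA]:[LUH] = 5/4:5/2 = 1/2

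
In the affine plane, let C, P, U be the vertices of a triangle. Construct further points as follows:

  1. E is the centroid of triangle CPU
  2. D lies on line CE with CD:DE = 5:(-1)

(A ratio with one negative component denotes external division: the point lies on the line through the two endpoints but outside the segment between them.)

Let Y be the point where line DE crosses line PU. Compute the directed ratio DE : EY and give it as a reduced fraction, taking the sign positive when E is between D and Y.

DE:EY = -1/2

Work in coordinates with C = (0, 0), P = (1, 0), U = (0, 1).
1. E is the centroid of triangle CPU ⇒ E = (1/3, 1/3)
2. D lies on line CE with CD:DE = 5:(-1) ⇒ D = (5/12, 5/12)
line DE meets PU at Y = (1/2, 1/2)
E = D + t·(Y−D) with t = -1, so DE:EY = -1:2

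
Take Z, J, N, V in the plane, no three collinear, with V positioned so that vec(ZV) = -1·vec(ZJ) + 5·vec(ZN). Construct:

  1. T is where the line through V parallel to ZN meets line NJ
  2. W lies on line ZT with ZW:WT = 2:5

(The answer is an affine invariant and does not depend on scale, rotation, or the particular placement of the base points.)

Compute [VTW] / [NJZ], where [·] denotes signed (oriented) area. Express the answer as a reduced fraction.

[VTW]:[NJZ] = -15/7

Set Z = (0, 0), J = (1, 0), N = (0, 1), V = (-1, 5); any affine frame gives the same invariant.
1. T is where the line through V parallel to ZN meets line NJ ⇒ T = (-1, 2)
2. W lies on line ZT with ZW:WT = 2:5 ⇒ W = (-2/7, 4/7)
2·[VTW] = 15/7, 2·[NJZ] = -1
[VTW]:[NJZ] = 15/7:-1 = -15/7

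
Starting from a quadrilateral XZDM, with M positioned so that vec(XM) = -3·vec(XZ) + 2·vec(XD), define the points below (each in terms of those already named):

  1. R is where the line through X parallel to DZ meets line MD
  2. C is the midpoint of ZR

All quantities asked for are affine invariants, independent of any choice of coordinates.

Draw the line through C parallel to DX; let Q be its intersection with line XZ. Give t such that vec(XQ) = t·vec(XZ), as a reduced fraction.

t = -1/4

Choose coordinates X = (0, 0), Z = (1, 0), D = (0, 1), M = (-3, 2).
1. R is where the line through X parallel to DZ meets line MD ⇒ R = (-3/2, 3/2)
2. C is the midpoint of ZR ⇒ C = (-1/4, 3/4)
through C parallel to DX: direction (0, -1); meets XZ at Q = (-1/4, 0)
Q = X + t·(Z−X) with t = -1/4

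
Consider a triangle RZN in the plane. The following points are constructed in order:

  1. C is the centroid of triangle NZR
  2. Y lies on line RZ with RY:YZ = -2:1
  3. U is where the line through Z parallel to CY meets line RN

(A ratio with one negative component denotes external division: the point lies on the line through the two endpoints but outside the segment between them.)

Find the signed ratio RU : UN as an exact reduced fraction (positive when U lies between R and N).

Choose coordinates R = (0, 0), Z = (1, 0), N = (0, 1).
1. C is the centroid of triangle NZR ⇒ C = (1/3, 1/3)
2. Y lies on line RZ with RY:YZ = -2:1 ⇒ Y = (2, 0)
3. U is where the line through Z parallel to CY meets line RN ⇒ U = (0, 1/5)
U = R + t·(N−R) with t = 1/5, so RU:UN = t:(1−t) = 1/5:4/5

RU:UN = 1/4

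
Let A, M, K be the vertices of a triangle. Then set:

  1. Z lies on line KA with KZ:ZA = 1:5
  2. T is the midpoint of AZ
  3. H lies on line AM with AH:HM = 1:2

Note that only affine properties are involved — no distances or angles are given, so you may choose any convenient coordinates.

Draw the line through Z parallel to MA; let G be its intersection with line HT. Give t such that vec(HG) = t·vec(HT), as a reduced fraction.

t = 2

Set A = (0, 0), M = (1, 0), K = (0, 1); any affine frame gives the same invariant.
1. Z lies on line KA with KZ:ZA = 1:5 ⇒ Z = (0, 5/6)
2. T is the midpoint of AZ ⇒ T = (0, 5/12)
3. H lies on line AM with AH:HM = 1:2 ⇒ H = (1/3, 0)
through Z parallel to MA: direction (-1, 0); meets HT at G = (-1/3, 5/6)
G = H + t·(T−H) with t = 2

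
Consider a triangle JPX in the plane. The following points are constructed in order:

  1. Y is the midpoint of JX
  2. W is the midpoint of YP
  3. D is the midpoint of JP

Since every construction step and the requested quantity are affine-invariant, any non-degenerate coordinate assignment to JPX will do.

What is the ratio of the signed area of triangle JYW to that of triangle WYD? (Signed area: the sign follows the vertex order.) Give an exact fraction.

[JYW]:[WYD] = -2

Assign J = (0, 0), P = (1, 0), X = (0, 1) — the answer is frame-independent, so this choice is without loss of generality.
1. Y is the midpoint of JX ⇒ Y = (0, 1/2)
2. W is the midpoint of YP ⇒ W = (1/2, 1/4)
3. D is the midpoint of JP ⇒ D = (1/2, 0)
2·[JYW] = -1/4, 2·[WYD] = 1/8
[JYW]:[WYD] = -1/4:1/8 = -2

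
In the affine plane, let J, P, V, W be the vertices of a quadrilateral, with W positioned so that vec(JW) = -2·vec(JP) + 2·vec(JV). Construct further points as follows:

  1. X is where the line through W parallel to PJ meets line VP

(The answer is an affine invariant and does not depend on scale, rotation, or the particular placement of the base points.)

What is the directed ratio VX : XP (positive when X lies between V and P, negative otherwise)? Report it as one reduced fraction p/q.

VX:XP = -1/2

Choose coordinates J = (0, 0), P = (1, 0), V = (0, 1), W = (-2, 2).
1. X is where the line through W parallel to PJ meets line VP ⇒ X = (-1, 2)
X = V + t·(P−V) with t = -1, so VX:XP = t:(1−t) = -1:2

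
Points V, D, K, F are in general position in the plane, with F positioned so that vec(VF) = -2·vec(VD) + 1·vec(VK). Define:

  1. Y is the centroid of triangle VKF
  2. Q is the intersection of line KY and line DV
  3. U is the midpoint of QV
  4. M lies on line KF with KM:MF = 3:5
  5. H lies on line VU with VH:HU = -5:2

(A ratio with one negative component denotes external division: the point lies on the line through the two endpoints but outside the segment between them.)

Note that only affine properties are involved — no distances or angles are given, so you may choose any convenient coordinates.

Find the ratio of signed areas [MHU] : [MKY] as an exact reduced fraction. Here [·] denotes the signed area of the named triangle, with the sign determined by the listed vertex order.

Work in coordinates with V = (0, 0), D = (1, 0), K = (0, 1), F = (-2, 1).
1. Y is the centroid of triangle VKF ⇒ Y = (-2/3, 2/3)
2. Q is the intersection of line KY and line DV ⇒ Q = (-2, 0)
3. U is the midpoint of QV ⇒ U = (-1, 0)
4. M lies on line KF with KM:MF = 3:5 ⇒ M = (-3/4, 1)
5. H lies on line VU with VH:HU = -5:2 ⇒ H = (-5/3, 0)
2·[MHU] = 2/3, 2·[MKY] = -1/4
[MHU]:[MKY] = 2/3:-1/4 = -8/3

[MHU]:[MKY] = -8/3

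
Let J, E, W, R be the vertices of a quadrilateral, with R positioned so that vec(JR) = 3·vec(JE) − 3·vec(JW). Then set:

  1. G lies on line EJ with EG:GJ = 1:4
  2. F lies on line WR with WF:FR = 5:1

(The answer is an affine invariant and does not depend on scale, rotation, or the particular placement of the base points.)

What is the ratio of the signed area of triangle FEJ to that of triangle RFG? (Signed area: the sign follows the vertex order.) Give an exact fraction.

Choose coordinates J = (0, 0), E = (1, 0), W = (0, 1), R = (3, -3).
1. G lies on line EJ with EG:GJ = 1:4 ⇒ G = (4/5, 0)
2. F lies on line WR with WF:FR = 5:1 ⇒ F = (5/2, -7/3)
2·[FEJ] = 7/3, 2·[RFG] = -1/30
[FEJ]:[RFG] = 7/3:-1/30 = -70

[FEJ]:[RFG] = -70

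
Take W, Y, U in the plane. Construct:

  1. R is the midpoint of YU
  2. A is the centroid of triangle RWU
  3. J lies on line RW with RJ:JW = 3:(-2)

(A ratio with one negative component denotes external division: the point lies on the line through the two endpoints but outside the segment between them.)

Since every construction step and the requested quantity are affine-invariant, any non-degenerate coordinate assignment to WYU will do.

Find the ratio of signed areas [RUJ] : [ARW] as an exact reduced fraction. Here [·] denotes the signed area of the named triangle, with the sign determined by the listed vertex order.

[RUJ]:[ARW] = -9

Work in coordinates with W = (0, 0), Y = (1, 0), U = (0, 1).
1. R is the midpoint of YU ⇒ R = (1/2, 1/2)
2. A is the centroid of triangle RWU ⇒ A = (1/6, 1/2)
3. J lies on line RW with RJ:JW = 3:(-2) ⇒ J = (-1, -1)
2·[RUJ] = 3/2, 2·[ARW] = -1/6
[RUJ]:[ARW] = 3/2:-1/6 = -9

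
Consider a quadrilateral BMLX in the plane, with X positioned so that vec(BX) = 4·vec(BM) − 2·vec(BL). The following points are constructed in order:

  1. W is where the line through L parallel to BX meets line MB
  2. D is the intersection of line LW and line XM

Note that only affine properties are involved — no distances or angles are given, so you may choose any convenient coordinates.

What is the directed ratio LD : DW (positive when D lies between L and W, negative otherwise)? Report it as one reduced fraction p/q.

LD:DW = -1/2

Choose coordinates B = (0, 0), M = (1, 0), L = (0, 1), X = (4, -2).
1. W is where the line through L parallel to BX meets line MB ⇒ W = (2, 0)
2. D is the intersection of line LW and line XM ⇒ D = (-2, 2)
D = L + t·(W−L) with t = -1, so LD:DW = t:(1−t) = -1:2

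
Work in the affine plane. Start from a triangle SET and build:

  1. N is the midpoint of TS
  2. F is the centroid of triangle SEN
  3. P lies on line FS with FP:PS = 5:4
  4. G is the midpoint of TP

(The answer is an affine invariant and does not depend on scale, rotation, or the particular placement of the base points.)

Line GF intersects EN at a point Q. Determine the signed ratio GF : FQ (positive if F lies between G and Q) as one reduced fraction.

Set S = (0, 0), E = (1, 0), T = (0, 1); any affine frame gives the same invariant.
1. N is the midpoint of TS ⇒ N = (0, 1/2)
2. F is the centroid of triangle SEN ⇒ F = (1/3, 1/6)
3. P lies on line FS with FP:PS = 5:4 ⇒ P = (4/27, 2/27)
4. G is the midpoint of TP ⇒ G = (2/27, 29/54)
line GF meets EN at Q = (2/13, 11/26)
F = G + t·(Q−G) with t = 13/4, so GF:FQ = 13/4:-9/4

GF:FQ = -13/9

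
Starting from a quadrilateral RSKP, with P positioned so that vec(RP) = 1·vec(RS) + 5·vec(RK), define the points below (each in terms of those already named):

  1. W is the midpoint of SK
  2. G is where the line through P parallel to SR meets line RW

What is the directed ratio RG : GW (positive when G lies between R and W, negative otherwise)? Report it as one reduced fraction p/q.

Set R = (0, 0), S = (1, 0), K = (0, 1), P = (1, 5); any affine frame gives the same invariant.
1. W is the midpoint of SK ⇒ W = (1/2, 1/2)
2. G is where the line through P parallel to SR meets line RW ⇒ G = (5, 5)
G = R + t·(W−R) with t = 10, so RG:GW = t:(1−t) = 10:-9

RG:GW = -10/9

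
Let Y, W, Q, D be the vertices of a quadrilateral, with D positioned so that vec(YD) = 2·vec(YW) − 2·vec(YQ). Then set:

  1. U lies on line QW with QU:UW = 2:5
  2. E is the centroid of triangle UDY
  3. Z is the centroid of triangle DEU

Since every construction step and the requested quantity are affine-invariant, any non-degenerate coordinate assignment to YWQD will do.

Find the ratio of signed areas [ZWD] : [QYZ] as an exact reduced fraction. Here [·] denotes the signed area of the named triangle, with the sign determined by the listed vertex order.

[ZWD]:[QYZ] = -17/32

Choose coordinates Y = (0, 0), W = (1, 0), Q = (0, 1), D = (2, -2).
1. U lies on line QW with QU:UW = 2:5 ⇒ U = (2/7, 5/7)
2. E is the centroid of triangle UDY ⇒ E = (16/21, -3/7)
3. Z is the centroid of triangle DEU ⇒ Z = (64/63, -4/7)
2·[ZWD] = -34/63, 2·[QYZ] = 64/63
[ZWD]:[QYZ] = -34/63:64/63 = -17/32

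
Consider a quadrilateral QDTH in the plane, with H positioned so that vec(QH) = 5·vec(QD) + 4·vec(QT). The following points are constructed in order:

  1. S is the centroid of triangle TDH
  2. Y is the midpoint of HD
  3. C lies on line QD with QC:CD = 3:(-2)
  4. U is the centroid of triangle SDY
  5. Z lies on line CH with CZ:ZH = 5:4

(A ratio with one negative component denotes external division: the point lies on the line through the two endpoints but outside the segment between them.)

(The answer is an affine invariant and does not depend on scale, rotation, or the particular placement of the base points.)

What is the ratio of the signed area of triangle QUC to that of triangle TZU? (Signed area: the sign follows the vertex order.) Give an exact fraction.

Choose coordinates Q = (0, 0), D = (1, 0), T = (0, 1), H = (5, 4).
1. S is the centroid of triangle TDH ⇒ S = (2, 5/3)
2. Y is the midpoint of HD ⇒ Y = (3, 2)
3. C lies on line QD with QC:CD = 3:(-2) ⇒ C = (3, 0)
4. U is the centroid of triangle SDY ⇒ U = (2, 11/9)
5. Z lies on line CH with CZ:ZH = 5:4 ⇒ Z = (37/9, 20/9)
2·[QUC] = -11/3, 2·[TZU] = -124/81
[QUC]:[TZU] = -11/3:-124/81 = 297/124

[QUC]:[TZU] = 297/124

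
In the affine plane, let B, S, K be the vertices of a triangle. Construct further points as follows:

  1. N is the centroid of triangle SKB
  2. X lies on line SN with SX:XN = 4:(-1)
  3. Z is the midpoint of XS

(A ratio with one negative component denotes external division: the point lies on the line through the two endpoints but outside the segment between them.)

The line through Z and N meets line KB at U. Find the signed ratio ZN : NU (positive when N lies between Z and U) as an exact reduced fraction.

ZN:NU = 2/3

Work in coordinates with B = (0, 0), S = (1, 0), K = (0, 1).
1. N is the centroid of triangle SKB ⇒ N = (1/3, 1/3)
2. X lies on line SN with SX:XN = 4:(-1) ⇒ X = (1/9, 4/9)
3. Z is the midpoint of XS ⇒ Z = (5/9, 2/9)
line ZN meets KB at U = (0, 1/2)
N = Z + t·(U−Z) with t = 2/5, so ZN:NU = 2/5:3/5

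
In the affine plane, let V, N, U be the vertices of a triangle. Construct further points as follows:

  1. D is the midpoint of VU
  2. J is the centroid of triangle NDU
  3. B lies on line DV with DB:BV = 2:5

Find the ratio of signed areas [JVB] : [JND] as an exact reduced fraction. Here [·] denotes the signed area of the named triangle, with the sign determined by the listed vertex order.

[JVB]:[JND] = 5/7

Work in coordinates with V = (0, 0), N = (1, 0), U = (0, 1).
1. D is the midpoint of VU ⇒ D = (0, 1/2)
2. J is the centroid of triangle NDU ⇒ J = (1/3, 1/2)
3. B lies on line DV with DB:BV = 2:5 ⇒ B = (0, 5/14)
2·[JVB] = -5/42, 2·[JND] = -1/6
[JVB]:[JND] = -5/42:-1/6 = 5/7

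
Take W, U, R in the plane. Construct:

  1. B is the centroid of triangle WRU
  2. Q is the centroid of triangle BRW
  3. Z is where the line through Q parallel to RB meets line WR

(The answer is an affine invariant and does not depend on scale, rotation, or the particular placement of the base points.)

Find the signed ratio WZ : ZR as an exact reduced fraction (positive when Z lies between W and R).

WZ:ZR = 2

Choose coordinates W = (0, 0), U = (1, 0), R = (0, 1).
1. B is the centroid of triangle WRU ⇒ B = (1/3, 1/3)
2. Q is the centroid of triangle BRW ⇒ Q = (1/9, 4/9)
3. Z is where the line through Q parallel to RB meets line WR ⇒ Z = (0, 2/3)
Z = W + t·(R−W) with t = 2/3, so WZ:ZR = t:(1−t) = 2/3:1/3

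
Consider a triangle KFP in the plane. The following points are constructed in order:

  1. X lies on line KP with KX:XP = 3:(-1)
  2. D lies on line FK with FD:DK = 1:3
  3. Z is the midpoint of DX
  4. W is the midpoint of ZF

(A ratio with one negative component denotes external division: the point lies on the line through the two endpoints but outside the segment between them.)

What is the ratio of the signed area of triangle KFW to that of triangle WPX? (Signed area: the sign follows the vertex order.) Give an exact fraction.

[KFW]:[WPX] = -12/11

Set K = (0, 0), F = (1, 0), P = (0, 1); any affine frame gives the same invariant.
1. X lies on line KP with KX:XP = 3:(-1) ⇒ X = (0, 3/2)
2. D lies on line FK with FD:DK = 1:3 ⇒ D = (3/4, 0)
3. Z is the midpoint of DX ⇒ Z = (3/8, 3/4)
4. W is the midpoint of ZF ⇒ W = (11/16, 3/8)
2·[KFW] = 3/8, 2·[WPX] = -11/32
[KFW]:[WPX] = 3/8:-11/32 = -12/11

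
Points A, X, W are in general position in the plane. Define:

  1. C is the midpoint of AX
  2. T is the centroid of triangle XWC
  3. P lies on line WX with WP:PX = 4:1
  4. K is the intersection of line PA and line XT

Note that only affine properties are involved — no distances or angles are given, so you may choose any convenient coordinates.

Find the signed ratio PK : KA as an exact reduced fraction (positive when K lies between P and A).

PK:KA = 1/10

Work in coordinates with A = (0, 0), X = (1, 0), W = (0, 1).
1. C is the midpoint of AX ⇒ C = (1/2, 0)
2. T is the centroid of triangle XWC ⇒ T = (1/2, 1/3)
3. P lies on line WX with WP:PX = 4:1 ⇒ P = (4/5, 1/5)
4. K is the intersection of line PA and line XT ⇒ K = (8/11, 2/11)
K = P + t·(A−P) with t = 1/11, so PK:KA = t:(1−t) = 1/11:10/11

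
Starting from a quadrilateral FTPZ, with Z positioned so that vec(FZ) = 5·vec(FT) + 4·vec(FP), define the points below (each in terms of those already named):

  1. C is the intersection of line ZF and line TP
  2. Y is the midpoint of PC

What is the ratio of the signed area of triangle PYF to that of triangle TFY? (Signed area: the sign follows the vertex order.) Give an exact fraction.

[PYF]:[TFY] = 5/13

Work in coordinates with F = (0, 0), T = (1, 0), P = (0, 1), Z = (5, 4).
1. C is the intersection of line ZF and line TP ⇒ C = (5/9, 4/9)
2. Y is the midpoint of PC ⇒ Y = (5/18, 13/18)
2·[PYF] = -5/18, 2·[TFY] = -13/18
[PYF]:[TFY] = -5/18:-13/18 = 5/13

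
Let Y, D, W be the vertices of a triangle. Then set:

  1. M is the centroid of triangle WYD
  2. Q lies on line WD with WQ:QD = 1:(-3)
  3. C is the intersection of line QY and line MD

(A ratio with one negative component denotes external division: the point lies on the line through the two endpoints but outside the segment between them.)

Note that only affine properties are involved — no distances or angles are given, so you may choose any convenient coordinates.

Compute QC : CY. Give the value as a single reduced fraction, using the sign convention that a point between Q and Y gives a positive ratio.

QC:CY = 3/2

Assign Y = (0, 0), D = (1, 0), W = (0, 1) — the answer is frame-independent, so this choice is without loss of generality.
1. M is the centroid of triangle WYD ⇒ M = (1/3, 1/3)
2. Q lies on line WD with WQ:QD = 1:(-3) ⇒ Q = (-1/2, 3/2)
3. C is the intersection of line QY and line MD ⇒ C = (-1/5, 3/5)
C = Q + t·(Y−Q) with t = 3/5, so QC:CY = t:(1−t) = 3/5:2/5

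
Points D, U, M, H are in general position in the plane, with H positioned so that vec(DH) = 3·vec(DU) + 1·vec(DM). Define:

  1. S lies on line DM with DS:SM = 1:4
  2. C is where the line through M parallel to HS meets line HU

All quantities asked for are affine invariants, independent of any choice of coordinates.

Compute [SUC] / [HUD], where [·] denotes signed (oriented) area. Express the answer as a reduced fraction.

Set D = (0, 0), U = (1, 0), M = (0, 1), H = (3, 1); any affine frame gives the same invariant.
1. S lies on line DM with DS:SM = 1:4 ⇒ S = (0, 1/5)
2. C is where the line through M parallel to HS meets line HU ⇒ C = (45/7, 19/7)
2·[SUC] = 19/5, 2·[HUD] = -1
[SUC]:[HUD] = 19/5:-1 = -19/5

[SUC]:[HUD] = -19/5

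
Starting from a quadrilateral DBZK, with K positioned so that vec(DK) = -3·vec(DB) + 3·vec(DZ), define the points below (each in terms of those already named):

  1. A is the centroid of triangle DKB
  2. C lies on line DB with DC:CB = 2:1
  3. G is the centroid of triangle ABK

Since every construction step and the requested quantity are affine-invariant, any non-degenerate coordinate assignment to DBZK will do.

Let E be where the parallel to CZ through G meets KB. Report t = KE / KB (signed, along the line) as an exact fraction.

t = 1/2

Work in coordinates with D = (0, 0), B = (1, 0), Z = (0, 1), K = (-3, 3).
1. A is the centroid of triangle DKB ⇒ A = (-2/3, 1)
2. C lies on line DB with DC:CB = 2:1 ⇒ C = (2/3, 0)
3. G is the centroid of triangle ABK ⇒ G = (-8/9, 4/3)
through G parallel to CZ: direction (-2/3, 1); meets KB at E = (-1, 3/2)
E = K + t·(B−K) with t = 1/2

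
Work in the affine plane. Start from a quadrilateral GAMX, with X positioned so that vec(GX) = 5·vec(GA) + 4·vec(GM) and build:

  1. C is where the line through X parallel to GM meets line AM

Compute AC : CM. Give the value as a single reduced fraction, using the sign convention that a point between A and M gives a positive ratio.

AC:CM = -4/5

Choose coordinates G = (0, 0), A = (1, 0), M = (0, 1), X = (5, 4).
1. C is where the line through X parallel to GM meets line AM ⇒ C = (5, -4)
C = A + t·(M−A) with t = -4, so AC:CM = t:(1−t) = -4:5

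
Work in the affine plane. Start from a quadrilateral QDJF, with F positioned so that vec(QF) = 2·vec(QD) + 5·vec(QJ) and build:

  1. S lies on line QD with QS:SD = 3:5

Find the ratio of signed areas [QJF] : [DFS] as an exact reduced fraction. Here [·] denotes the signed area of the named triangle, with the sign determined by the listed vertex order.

Work in coordinates with Q = (0, 0), D = (1, 0), J = (0, 1), F = (2, 5).
1. S lies on line QD with QS:SD = 3:5 ⇒ S = (3/8, 0)
2·[QJF] = -2, 2·[DFS] = 25/8
[QJF]:[DFS] = -2:25/8 = -16/25

[QJF]:[DFS] = -16/25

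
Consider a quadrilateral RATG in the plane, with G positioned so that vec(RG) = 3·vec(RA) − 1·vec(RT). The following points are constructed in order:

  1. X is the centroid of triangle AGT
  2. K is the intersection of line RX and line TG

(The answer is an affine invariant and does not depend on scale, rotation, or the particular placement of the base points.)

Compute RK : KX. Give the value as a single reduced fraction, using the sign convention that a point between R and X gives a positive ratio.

RK:KX = -9

Choose coordinates R = (0, 0), A = (1, 0), T = (0, 1), G = (3, -1).
1. X is the centroid of triangle AGT ⇒ X = (4/3, 0)
2. K is the intersection of line RX and line TG ⇒ K = (3/2, 0)
K = R + t·(X−R) with t = 9/8, so RK:KX = t:(1−t) = 9/8:-1/8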